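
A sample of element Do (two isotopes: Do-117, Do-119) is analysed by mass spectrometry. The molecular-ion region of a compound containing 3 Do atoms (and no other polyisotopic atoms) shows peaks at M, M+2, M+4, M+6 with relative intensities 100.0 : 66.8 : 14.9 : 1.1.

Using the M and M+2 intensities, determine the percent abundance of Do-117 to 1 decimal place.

81.8%

If p is the fraction of Do that is Do-117, then I(M+2)/I(M) = [C(3,1)·p^2·(1−p)] / p^3 = 3·(1−p)/p = 66.8/100.0 = 0.6680
(1−p)/p = 0.6680/3 = 0.2227  ⇒  p = 1/(1 + 0.2227) = 0.8179
Do-117: 81.8%, Do-119: 18.2%.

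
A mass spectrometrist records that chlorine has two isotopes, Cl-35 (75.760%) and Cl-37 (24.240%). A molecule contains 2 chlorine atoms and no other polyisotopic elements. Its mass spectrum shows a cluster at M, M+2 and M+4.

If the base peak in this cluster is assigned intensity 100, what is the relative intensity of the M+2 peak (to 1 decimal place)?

64.0

Term probabilities: M 0.5740, M+2 0.3673, M+4 0.0588. Base peak = M.
P(M) = C(2,0) × 0.75760^2 × 0.24240^0 = 1 × 0.57395776 × 1.0000 = 0.573958 (base)
P(M+2) = C(2,1) × 0.75760^1 × 0.24240^1 = 2 × 0.7576 × 0.2424 = 0.367284
Relative intensity = 0.367284 / 0.573958 × 100 = 64.0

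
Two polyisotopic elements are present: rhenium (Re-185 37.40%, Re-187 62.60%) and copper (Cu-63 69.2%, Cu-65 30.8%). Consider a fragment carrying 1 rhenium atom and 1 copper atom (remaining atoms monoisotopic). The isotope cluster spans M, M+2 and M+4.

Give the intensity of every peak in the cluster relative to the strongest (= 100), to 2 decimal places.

Rhenium pattern (n=1): 0.3740 : 0.6260
Copper pattern (n=1): 0.6920 : 0.3080
Convolve the two distributions (both contribute in 2-u steps):
  M: 0.3740×0.6920 = 0.258808
  M+2: 0.3740×0.3080 + 0.6260×0.6920 = 0.548384
  M+4: 0.6260×0.3080 = 0.192808
Scale to base peak (0.548384) = 100: 47.19 : 100.00 : 35.16

47.19 : 100.00 : 35.16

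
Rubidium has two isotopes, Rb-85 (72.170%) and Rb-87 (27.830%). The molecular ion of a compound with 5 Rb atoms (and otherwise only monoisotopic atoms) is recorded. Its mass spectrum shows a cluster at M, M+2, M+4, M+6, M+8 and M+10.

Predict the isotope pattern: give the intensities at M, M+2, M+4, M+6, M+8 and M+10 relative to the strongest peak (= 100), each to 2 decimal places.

Expanding (0.72170 + 0.27830)^5:
P(M) = 0.72170^5 = 0.195787
P(M+2) = 5 × 0.72170^4 × 0.27830^1 = 0.377494
P(M+4) = 10 × 0.72170^3 × 0.27830^2 = 0.291136
P(M+6) = 10 × 0.72170^2 × 0.27830^3 = 0.112267
P(M+8) = 5 × 0.72170^1 × 0.27830^4 = 0.021646
P(M+10) = 0.27830^5 = 0.001669
The M+2 peak is largest (0.377494); scaling to 100 gives 51.86 : 100.00 : 77.12 : 29.74 : 5.73 : 0.44.

51.86 : 100.00 : 77.12 : 29.74 : 5.73 : 0.44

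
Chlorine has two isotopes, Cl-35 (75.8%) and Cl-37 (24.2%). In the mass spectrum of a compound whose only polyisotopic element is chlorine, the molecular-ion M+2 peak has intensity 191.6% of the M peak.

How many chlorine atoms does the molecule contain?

For n independent Cl atoms, I(M+2)/I(M) = n · (abundance Cl-37) / (abundance Cl-35) = n · 0.242/0.758.
n = 1.916 × 0.758/0.242 = 6.00 ≈ 6

6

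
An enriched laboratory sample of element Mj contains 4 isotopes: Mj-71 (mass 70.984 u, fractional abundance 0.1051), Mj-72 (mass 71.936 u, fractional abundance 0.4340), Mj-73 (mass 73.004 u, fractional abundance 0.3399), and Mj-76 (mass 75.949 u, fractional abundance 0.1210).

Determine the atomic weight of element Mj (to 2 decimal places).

72.68 u

Average mass = Σ (abundance × isotope mass) = 0.1051 × 70.984 + 0.4340 × 71.936 + 0.3399 × 73.004 + 0.1210 × 75.949
= 7.4604 + 31.2202 + 24.8141 + 9.1898 = 72.6845 u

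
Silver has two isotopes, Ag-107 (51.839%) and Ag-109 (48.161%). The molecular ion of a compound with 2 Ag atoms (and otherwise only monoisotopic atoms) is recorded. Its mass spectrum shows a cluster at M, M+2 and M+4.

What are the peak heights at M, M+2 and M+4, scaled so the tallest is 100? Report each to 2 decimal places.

53.82 : 100.00 : 46.45

The 2 Ag atoms are independent, so intensities follow the terms of (0.51839 + 0.48161)^2.
P(M) = 0.51839^2 = 0.268728
P(M+2) = 2 × 0.51839^1 × 0.48161^1 = 0.499324
P(M+4) = 0.48161^2 = 0.231948
The M+2 peak is largest (0.499324); scaling to 100 gives 53.82 : 100.00 : 46.45.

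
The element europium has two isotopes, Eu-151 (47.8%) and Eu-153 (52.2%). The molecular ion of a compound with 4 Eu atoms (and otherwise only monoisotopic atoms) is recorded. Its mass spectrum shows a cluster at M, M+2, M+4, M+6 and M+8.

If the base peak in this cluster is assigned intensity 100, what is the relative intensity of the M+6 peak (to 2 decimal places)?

Binomial terms of (0.478 + 0.522)^4: M 0.0522, M+2 0.2280, M+4 0.3735, M+6 0.2720, M+8 0.0742 → M+4 is the base peak.
P(M+4) = C(4,2) × 0.478^2 × 0.522^2 = 6 × 0.228484 × 0.272484 = 0.373549 (base)
P(M+6) = C(4,3) × 0.478^1 × 0.522^3 = 4 × 0.4780 × 0.14223665 = 0.271956
Relative intensity = 0.271956 / 0.373549 × 100 = 72.80

72.80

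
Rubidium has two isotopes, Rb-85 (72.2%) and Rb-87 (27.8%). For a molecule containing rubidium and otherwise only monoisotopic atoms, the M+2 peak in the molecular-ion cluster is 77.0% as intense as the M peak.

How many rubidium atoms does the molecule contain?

2

The M+2/M ratio from n Rb atoms is n · q/p = n · 0.278/0.722.
n = 0.770 × 0.722/0.278 = 2.00 ≈ 2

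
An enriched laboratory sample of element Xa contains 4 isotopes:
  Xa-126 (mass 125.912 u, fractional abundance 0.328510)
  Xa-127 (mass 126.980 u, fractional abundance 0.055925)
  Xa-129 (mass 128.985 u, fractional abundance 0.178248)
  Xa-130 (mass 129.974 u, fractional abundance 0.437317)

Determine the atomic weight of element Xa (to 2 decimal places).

Weight each isotope mass by its fractional abundance: 0.328510 × 125.912 + 0.055925 × 126.980 + 0.178248 × 128.985 + 0.437317 × 129.974
= 41.3634 + 7.1014 + 22.9913 + 56.8398 = 128.2959 u

128.30 u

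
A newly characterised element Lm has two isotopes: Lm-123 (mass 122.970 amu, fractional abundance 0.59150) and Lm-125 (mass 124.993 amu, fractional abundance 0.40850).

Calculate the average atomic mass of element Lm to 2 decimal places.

Weight each isotope mass by its fractional abundance: 0.59150 × 122.970 + 0.40850 × 124.993
= 72.7368 + 51.0596 = 123.7964 amu

123.80 amu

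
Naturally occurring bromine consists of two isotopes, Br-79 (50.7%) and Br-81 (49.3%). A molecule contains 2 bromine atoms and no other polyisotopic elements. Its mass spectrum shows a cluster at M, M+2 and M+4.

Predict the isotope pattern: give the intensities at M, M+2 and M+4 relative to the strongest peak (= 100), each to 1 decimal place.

The 2 Br atoms are independent, so intensities follow the terms of (0.507 + 0.493)^2.
P(M) = 0.507^2 = 0.257049
P(M+2) = 2 × 0.507^1 × 0.493^1 = 0.499902
P(M+4) = 0.493^2 = 0.243049
The M+2 peak is largest (0.499902); scaling to 100 gives 51.4 : 100.0 : 48.6.

51.4 : 100.0 : 48.6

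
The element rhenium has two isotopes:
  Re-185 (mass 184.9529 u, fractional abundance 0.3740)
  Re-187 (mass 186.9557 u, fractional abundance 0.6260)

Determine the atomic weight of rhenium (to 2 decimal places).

Weight each isotope mass by its fractional abundance: 0.3740 × 184.9529 + 0.6260 × 186.9557
= 69.17238 + 117.03427 = 186.20665 u

186.21 u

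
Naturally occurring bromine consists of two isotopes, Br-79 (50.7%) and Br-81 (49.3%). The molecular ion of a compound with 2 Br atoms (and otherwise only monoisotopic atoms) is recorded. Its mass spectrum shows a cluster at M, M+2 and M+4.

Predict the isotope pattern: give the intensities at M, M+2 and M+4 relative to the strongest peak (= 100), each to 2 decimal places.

51.42 : 100.00 : 48.62

Each Br atom is independently Br-79 (p = 0.507) or Br-81 (q = 0.493); the cluster is the binomial expansion (p + q)^2.
P(M) = 0.507^2 = 0.257049
P(M+2) = 2 × 0.507^1 × 0.493^1 = 0.499902
P(M+4) = 0.493^2 = 0.243049
The M+2 peak is largest (0.499902); scaling to 100 gives 51.42 : 100.00 : 48.62.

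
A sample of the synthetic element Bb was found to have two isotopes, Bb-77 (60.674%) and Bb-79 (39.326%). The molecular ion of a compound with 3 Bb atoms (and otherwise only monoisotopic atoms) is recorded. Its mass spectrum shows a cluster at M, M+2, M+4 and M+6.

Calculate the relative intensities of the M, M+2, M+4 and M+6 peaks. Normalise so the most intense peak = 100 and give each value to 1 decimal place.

51.4 : 100.0 : 64.8 : 14.0

The 3 Bb atoms are independent, so intensities follow the terms of (0.60674 + 0.39326)^3.
P(M) = 0.60674^3 = 0.223361
P(M+2) = 3 × 0.60674^2 × 0.39326^1 = 0.434316
P(M+4) = 3 × 0.60674^1 × 0.39326^2 = 0.281503
P(M+6) = 0.39326^3 = 0.060819
The M+2 peak is largest (0.434316); scaling to 100 gives 51.4 : 100.0 : 64.8 : 14.0.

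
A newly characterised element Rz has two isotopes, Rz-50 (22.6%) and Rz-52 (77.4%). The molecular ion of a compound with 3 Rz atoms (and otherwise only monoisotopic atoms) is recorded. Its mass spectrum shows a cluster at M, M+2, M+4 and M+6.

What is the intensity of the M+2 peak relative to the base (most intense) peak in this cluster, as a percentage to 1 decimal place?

Term probabilities: M 0.0115, M+2 0.1186, M+4 0.4062, M+6 0.4637. Base peak = M+6.
P(M+6) = C(3,3) × 0.226^0 × 0.774^3 = 1 × 1.0000 × 0.46368482 = 0.463685 (base)
P(M+2) = C(3,1) × 0.226^2 × 0.774^1 = 3 × 0.051076 × 0.7740 = 0.118598
Relative intensity = 0.118598 / 0.463685 × 100 = 25.6

25.6%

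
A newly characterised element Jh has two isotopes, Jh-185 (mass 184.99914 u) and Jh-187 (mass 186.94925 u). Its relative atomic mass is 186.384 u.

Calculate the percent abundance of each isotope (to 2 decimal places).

Jh-185: 28.99%, Jh-187: 71.01%

Writing the weighted mean with unknown fraction x of Jh-185:
184.99914·x + 186.94925·(1 − x) = 186.384
(184.99914 − 186.94925)·x = 186.384 − 186.94925
x = -0.56525 / -1.95011 = 0.28986 → 28.99% Jh-185, 71.01% Jh-187.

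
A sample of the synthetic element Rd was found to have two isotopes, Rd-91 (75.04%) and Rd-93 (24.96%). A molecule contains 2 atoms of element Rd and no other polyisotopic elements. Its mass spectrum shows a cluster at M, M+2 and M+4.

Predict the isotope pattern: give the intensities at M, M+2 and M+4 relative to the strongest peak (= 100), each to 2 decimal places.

100.00 : 66.52 : 11.06

Each Rd atom is independently Rd-91 (p = 0.7504) or Rd-93 (q = 0.2496); the cluster is the binomial expansion (p + q)^2.
P(M) = 0.7504^2 = 0.563100
P(M+2) = 2 × 0.7504^1 × 0.2496^1 = 0.374600
P(M+4) = 0.2496^2 = 0.062300
The M peak is largest (0.563100); scaling to 100 gives 100.00 : 66.52 : 11.06.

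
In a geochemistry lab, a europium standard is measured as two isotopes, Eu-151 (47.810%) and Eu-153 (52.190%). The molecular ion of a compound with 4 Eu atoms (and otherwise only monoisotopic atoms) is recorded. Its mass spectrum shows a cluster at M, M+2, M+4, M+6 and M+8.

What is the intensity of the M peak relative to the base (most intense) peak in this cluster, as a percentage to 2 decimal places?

(0.47810 + 0.52190)^4 gives M 0.0522, M+2 0.2281, M+4 0.3736, M+6 0.2719, M+8 0.0742; the largest is M+4.
P(M+4) = C(4,2) × 0.47810^2 × 0.52190^2 = 6 × 0.22857961 × 0.27237961 = 0.373563 (base)
P(M) = C(4,0) × 0.47810^4 × 0.52190^0 = 1 × 0.05224864 × 1.0000 = 0.052249
Relative intensity = 0.052249 / 0.373563 × 100 = 13.99

13.99%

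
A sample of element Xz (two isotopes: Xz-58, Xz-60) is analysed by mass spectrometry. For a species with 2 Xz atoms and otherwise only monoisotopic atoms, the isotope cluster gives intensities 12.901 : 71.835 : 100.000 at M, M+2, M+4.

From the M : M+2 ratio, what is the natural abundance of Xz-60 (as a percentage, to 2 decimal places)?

If p is the fraction of Xz that is Xz-58, then I(M+2)/I(M) = [C(2,1)·p^1·(1−p)] / p^2 = 2·(1−p)/p = 71.835/12.901 = 5.5682
(1−p)/p = 5.5682/2 = 2.7841  ⇒  p = 1/(1 + 2.7841) = 0.2643
Xz-58: 26.43%, Xz-60: 73.57%.

73.57%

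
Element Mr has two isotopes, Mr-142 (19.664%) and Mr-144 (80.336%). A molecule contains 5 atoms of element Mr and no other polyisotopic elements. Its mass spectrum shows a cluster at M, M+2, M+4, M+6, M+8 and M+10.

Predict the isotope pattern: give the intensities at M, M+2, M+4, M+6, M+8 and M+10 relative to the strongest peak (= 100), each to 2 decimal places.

0.07 : 1.47 : 11.98 : 48.95 : 100.00 : 81.71

Expanding (0.19664 + 0.80336)^5:
P(M) = 0.19664^5 = 0.000294
P(M+2) = 5 × 0.19664^4 × 0.80336^1 = 0.006006
P(M+4) = 10 × 0.19664^3 × 0.80336^2 = 0.049072
P(M+6) = 10 × 0.19664^2 × 0.80336^3 = 0.200482
P(M+8) = 5 × 0.19664^1 × 0.80336^4 = 0.409527
P(M+10) = 0.80336^5 = 0.334619
The M+8 peak is largest (0.409527); scaling to 100 gives 0.07 : 1.47 : 11.98 : 48.95 : 100.00 : 81.71.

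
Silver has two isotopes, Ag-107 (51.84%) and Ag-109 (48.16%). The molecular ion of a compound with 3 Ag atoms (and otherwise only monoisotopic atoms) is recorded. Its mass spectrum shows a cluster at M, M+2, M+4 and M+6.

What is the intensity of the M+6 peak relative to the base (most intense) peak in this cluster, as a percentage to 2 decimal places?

28.77%

Binomial terms of (0.5184 + 0.4816)^3: M 0.1393, M+2 0.3883, M+4 0.3607, M+6 0.1117 → M+2 is the base peak.
P(M+2) = C(3,1) × 0.5184^2 × 0.4816^1 = 3 × 0.26873856 × 0.4816 = 0.388273 (base)
P(M+6) = C(3,3) × 0.5184^0 × 0.4816^3 = 1 × 1.0000 × 0.11170161 = 0.111702
Relative intensity = 0.111702 / 0.388273 × 100 = 28.77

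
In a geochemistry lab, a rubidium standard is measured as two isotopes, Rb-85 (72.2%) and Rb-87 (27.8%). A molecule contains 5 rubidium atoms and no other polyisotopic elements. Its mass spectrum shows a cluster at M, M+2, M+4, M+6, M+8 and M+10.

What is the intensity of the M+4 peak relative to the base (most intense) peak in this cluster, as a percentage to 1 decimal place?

(0.722 + 0.278)^5 gives M 0.1962, M+2 0.3777, M+4 0.2909, M+6 0.1120, M+8 0.0216, M+10 0.0017; the largest is M+2.
P(M+2) = C(5,1) × 0.722^4 × 0.278^1 = 5 × 0.27173701 × 0.2780 = 0.377714 (base)
P(M+4) = C(5,2) × 0.722^3 × 0.278^2 = 10 × 0.37636705 × 0.077284 = 0.290872
Relative intensity = 0.290872 / 0.377714 × 100 = 77.0

77.0%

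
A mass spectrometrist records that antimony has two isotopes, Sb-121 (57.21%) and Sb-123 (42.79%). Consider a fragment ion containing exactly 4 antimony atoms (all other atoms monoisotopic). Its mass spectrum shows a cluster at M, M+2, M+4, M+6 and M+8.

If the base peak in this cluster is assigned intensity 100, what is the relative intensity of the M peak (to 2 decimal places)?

29.79

(0.5721 + 0.4279)^4 gives M 0.1071, M+2 0.3205, M+4 0.3596, M+6 0.1793, M+8 0.0335; the largest is M+4.
P(M+4) = C(4,2) × 0.5721^2 × 0.4279^2 = 6 × 0.32729841 × 0.18309841 = 0.359567 (base)
P(M) = C(4,0) × 0.5721^4 × 0.4279^0 = 1 × 0.10712425 × 1.0000 = 0.107124
Relative intensity = 0.107124 / 0.359567 × 100 = 29.79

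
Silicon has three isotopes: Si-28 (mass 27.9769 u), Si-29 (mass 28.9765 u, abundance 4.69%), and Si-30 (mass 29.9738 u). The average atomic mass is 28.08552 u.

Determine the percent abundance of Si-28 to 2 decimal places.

92.22%

The remaining 95.31% is split between Si-28 (fraction x) and Si-30 (fraction 0.9531 − x).
Substituting: 27.9769x + 29.9738(0.9531 − x) = 26.72652215
(27.9769 − 29.9738)x = -1.84150663  ⇒  x = 0.92218, y = 0.03092
Si-28: 92.22%, Si-30: 3.09%.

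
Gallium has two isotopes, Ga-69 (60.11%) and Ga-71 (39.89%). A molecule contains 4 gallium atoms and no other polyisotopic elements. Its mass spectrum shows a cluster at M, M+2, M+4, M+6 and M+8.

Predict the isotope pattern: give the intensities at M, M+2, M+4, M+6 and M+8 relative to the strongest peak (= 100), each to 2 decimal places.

Expanding (0.6011 + 0.3989)^4:
P(M) = 0.6011^4 = 0.130553
P(M+2) = 4 × 0.6011^3 × 0.3989^1 = 0.346549
P(M+4) = 6 × 0.6011^2 × 0.3989^2 = 0.344963
P(M+6) = 4 × 0.6011^1 × 0.3989^3 = 0.152616
P(M+8) = 0.3989^4 = 0.025320
The M+2 peak is largest (0.346549); scaling to 100 gives 37.67 : 100.00 : 99.54 : 44.04 : 7.31.

37.67 : 100.00 : 99.54 : 44.04 : 7.31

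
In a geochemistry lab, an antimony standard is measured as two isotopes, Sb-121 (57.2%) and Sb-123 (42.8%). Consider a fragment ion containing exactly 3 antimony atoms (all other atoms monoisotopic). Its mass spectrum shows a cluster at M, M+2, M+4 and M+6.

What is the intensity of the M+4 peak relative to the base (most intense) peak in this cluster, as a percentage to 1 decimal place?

74.8%

Binomial terms of (0.572 + 0.428)^3: M 0.1871, M+2 0.4201, M+4 0.3143, M+6 0.0784 → M+2 is the base peak.
P(M+2) = C(3,1) × 0.572^2 × 0.428^1 = 3 × 0.327184 × 0.4280 = 0.420104 (base)
P(M+4) = C(3,2) × 0.572^1 × 0.428^2 = 3 × 0.5720 × 0.183184 = 0.314344
Relative intensity = 0.314344 / 0.420104 × 100 = 74.8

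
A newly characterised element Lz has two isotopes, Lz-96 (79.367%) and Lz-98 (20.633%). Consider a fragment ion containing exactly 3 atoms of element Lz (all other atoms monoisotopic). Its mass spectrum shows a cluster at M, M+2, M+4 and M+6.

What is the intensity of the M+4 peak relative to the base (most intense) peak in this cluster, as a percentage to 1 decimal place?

20.3%

Term probabilities: M 0.4999, M+2 0.3899, M+4 0.1014, M+6 0.0088. Base peak = M.
P(M) = C(3,0) × 0.79367^3 × 0.20633^0 = 1 × 0.49994231 × 1.0000 = 0.499942 (base)
P(M+4) = C(3,2) × 0.79367^1 × 0.20633^2 = 3 × 0.79367 × 0.04257207 = 0.101365
Relative intensity = 0.101365 / 0.499942 × 100 = 20.3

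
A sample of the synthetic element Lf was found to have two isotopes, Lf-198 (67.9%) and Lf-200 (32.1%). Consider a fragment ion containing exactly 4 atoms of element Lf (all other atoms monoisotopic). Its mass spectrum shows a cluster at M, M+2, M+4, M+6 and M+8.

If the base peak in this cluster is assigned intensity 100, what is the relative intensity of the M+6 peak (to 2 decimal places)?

22.35

(0.679 + 0.321)^4 gives M 0.2126, M+2 0.4020, M+4 0.2850, M+6 0.0898, M+8 0.0106; the largest is M+2.
P(M+2) = C(4,1) × 0.679^3 × 0.321^1 = 4 × 0.31304684 × 0.3210 = 0.401952 (base)
P(M+6) = C(4,3) × 0.679^1 × 0.321^3 = 4 × 0.6790 × 0.03307616 = 0.089835
Relative intensity = 0.089835 / 0.401952 × 100 = 22.35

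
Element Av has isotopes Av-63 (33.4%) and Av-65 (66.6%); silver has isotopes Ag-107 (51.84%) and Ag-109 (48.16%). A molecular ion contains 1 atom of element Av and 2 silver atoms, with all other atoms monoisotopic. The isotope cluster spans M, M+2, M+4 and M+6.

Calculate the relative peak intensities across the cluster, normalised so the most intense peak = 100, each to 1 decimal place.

21.9 : 84.3 : 100.0 : 37.7

Element Av pattern (n=1): 0.3340 : 0.6660
Silver pattern (n=2): 0.26873856 : 0.49932288 : 0.23193856
Convolve the two distributions (both contribute in 2-u steps):
  M: 0.3340×0.26873856 = 0.089759
  M+2: 0.3340×0.49932288 + 0.6660×0.26873856 = 0.345754
  M+4: 0.3340×0.23193856 + 0.6660×0.49932288 = 0.410017
  M+6: 0.6660×0.23193856 = 0.154471
Scale to base peak (0.410017) = 100: 21.9 : 84.3 : 100.0 : 37.7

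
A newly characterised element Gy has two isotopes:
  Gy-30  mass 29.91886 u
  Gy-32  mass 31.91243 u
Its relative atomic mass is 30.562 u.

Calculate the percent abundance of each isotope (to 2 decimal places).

Writing the weighted mean with unknown fraction x of Gy-30:
29.91886·x + 31.91243·(1 − x) = 30.562
(29.91886 − 31.91243)·x = 30.562 − 31.91243
x = -1.35043 / -1.99357 = 0.67739 → 67.74% Gy-30, 32.26% Gy-32.

Gy-30: 67.74%, Gy-32: 32.26%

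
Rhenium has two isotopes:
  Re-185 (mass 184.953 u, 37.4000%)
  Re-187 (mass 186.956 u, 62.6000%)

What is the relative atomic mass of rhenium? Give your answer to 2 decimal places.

The abundance-weighted mean is 0.374000 × 184.953 + 0.626000 × 186.956
= 69.1724 + 117.0345 = 186.2069 u

186.21 u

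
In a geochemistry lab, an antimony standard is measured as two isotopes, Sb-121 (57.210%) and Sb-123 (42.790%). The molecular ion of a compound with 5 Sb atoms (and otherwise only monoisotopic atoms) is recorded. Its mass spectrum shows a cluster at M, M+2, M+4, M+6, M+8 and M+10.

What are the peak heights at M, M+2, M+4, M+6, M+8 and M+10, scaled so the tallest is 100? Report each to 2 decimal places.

Each Sb atom is independently Sb-121 (p = 0.57210) or Sb-123 (q = 0.42790); the cluster is the binomial expansion (p + q)^5.
P(M) = 0.57210^5 = 0.061286
P(M+2) = 5 × 0.57210^4 × 0.42790^1 = 0.229192
P(M+4) = 10 × 0.57210^3 × 0.42790^2 = 0.342847
P(M+6) = 10 × 0.57210^2 × 0.42790^3 = 0.256431
P(M+8) = 5 × 0.57210^1 × 0.42790^4 = 0.095898
P(M+10) = 0.42790^5 = 0.014345
The M+4 peak is largest (0.342847); scaling to 100 gives 17.88 : 66.85 : 100.00 : 74.79 : 27.97 : 4.18.

17.88 : 66.85 : 100.00 : 74.79 : 27.97 : 4.18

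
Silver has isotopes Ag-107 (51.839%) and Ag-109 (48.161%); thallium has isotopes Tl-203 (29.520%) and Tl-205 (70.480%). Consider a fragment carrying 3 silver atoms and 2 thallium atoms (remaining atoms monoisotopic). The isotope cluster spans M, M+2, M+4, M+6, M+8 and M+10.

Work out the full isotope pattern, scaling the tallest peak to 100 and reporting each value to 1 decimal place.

Silver pattern (n=3): 0.13930601 : 0.38826655 : 0.36071887 : 0.11170857
Thallium pattern (n=2): 0.08714304 : 0.41611392 : 0.49674304
Convolve the two distributions (both contribute in 2-u steps):
  M: 0.13930601×0.08714304 = 0.012140
  M+2: 0.13930601×0.41611392 + 0.38826655×0.08714304 = 0.091802
  M+4: 0.13930601×0.49674304 + 0.38826655×0.41611392 + 0.36071887×0.08714304 = 0.262197
  M+6: 0.38826655×0.49674304 + 0.36071887×0.41611392 + 0.11170857×0.08714304 = 0.352703
  M+8: 0.36071887×0.49674304 + 0.11170857×0.41611392 = 0.225668
  M+10: 0.11170857×0.49674304 = 0.055490
Scale to base peak (0.352703) = 100: 3.4 : 26.0 : 74.3 : 100.0 : 64.0 : 15.7

3.4 : 26.0 : 74.3 : 100.0 : 64.0 : 15.7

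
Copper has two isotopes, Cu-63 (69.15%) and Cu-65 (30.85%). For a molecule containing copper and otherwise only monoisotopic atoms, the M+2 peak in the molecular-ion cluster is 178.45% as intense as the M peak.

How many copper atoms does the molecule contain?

For n independent Cu atoms, I(M+2)/I(M) = n · (abundance Cu-65) / (abundance Cu-63) = n · 0.3085/0.6915.
n = 1.7845 × 0.6915/0.3085 = 4.00 ≈ 4

4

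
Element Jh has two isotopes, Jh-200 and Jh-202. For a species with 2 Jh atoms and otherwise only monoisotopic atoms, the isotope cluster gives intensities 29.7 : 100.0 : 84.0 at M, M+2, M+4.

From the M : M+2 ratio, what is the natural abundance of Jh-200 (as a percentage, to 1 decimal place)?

If p is the fraction of Jh that is Jh-200, then I(M+2)/I(M) = [C(2,1)·p^1·(1−p)] / p^2 = 2·(1−p)/p = 100.0/29.7 = 3.3670
(1−p)/p = 3.3670/2 = 1.6835  ⇒  p = 1/(1 + 1.6835) = 0.3726
Jh-200: 37.3%, Jh-202: 62.7%.

37.3%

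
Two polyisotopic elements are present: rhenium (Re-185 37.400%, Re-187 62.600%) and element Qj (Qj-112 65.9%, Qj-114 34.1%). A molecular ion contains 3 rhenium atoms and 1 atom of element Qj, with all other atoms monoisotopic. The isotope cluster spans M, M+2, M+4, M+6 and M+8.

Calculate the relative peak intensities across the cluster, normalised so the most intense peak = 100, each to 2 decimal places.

9.09 : 50.34 : 100.00 : 82.14 : 22.05

Rhenium pattern (n=3): 0.05231362 : 0.26268713 : 0.43968487 : 0.24531438
Element Qj pattern (n=1): 0.6590 : 0.3410
Convolve the two distributions (both contribute in 2-u steps):
  M: 0.05231362×0.6590 = 0.034475
  M+2: 0.05231362×0.3410 + 0.26268713×0.6590 = 0.190950
  M+4: 0.26268713×0.3410 + 0.43968487×0.6590 = 0.379329
  M+6: 0.43968487×0.3410 + 0.24531438×0.6590 = 0.311595
  M+8: 0.24531438×0.3410 = 0.083652
Scale to base peak (0.379329) = 100: 9.09 : 50.34 : 100.00 : 82.14 : 22.05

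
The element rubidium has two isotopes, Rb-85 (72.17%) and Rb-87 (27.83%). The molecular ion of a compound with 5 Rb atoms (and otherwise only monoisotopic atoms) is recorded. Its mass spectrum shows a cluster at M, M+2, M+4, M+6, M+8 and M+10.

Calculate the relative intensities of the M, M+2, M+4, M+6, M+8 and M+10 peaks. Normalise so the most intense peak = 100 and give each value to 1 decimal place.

Each Rb atom is independently Rb-85 (p = 0.7217) or Rb-87 (q = 0.2783); the cluster is the binomial expansion (p + q)^5.
P(M) = 0.7217^5 = 0.195787
P(M+2) = 5 × 0.7217^4 × 0.2783^1 = 0.377494
P(M+4) = 10 × 0.7217^3 × 0.2783^2 = 0.291136
P(M+6) = 10 × 0.7217^2 × 0.2783^3 = 0.112267
P(M+8) = 5 × 0.7217^1 × 0.2783^4 = 0.021646
P(M+10) = 0.2783^5 = 0.001669
The M+2 peak is largest (0.377494); scaling to 100 gives 51.9 : 100.0 : 77.1 : 29.7 : 5.7 : 0.4.

51.9 : 100.0 : 77.1 : 29.7 : 5.7 : 0.4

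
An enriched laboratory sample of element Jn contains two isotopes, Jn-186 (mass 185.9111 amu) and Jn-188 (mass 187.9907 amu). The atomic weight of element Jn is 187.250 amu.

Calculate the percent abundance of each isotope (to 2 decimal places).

With x = fraction of Jn-186 (so Jn-188 is 1 − x):
185.9111·x + 187.9907·(1 − x) = 187.250
(185.9111 − 187.9907)·x = 187.250 − 187.9907
x = -0.7407 / -2.0796 = 0.35617 → 35.62% Jn-186, 64.38% Jn-188.

Jn-186: 35.62%, Jn-188: 64.38%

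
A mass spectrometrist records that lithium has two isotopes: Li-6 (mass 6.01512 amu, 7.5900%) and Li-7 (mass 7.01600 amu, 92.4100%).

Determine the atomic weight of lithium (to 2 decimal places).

Weight each isotope mass by its fractional abundance: 0.075900 × 6.01512 + 0.924100 × 7.01600
= 0.456548 + 6.483486 = 6.940034 amu

6.94 amu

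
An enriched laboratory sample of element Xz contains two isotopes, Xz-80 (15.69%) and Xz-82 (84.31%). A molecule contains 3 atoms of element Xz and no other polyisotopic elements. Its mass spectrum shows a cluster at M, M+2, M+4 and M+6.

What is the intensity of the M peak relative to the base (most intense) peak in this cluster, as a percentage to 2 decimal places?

(0.1569 + 0.8431)^3 gives M 0.0039, M+2 0.0623, M+4 0.3346, M+6 0.5993; the largest is M+6.
P(M+6) = C(3,3) × 0.1569^0 × 0.8431^3 = 1 × 1.0000 × 0.59929033 = 0.599290 (base)
P(M) = C(3,0) × 0.1569^3 × 0.8431^0 = 1 × 0.0038625 × 1.0000 = 0.003863
Relative intensity = 0.003863 / 0.599290 × 100 = 0.64

0.64%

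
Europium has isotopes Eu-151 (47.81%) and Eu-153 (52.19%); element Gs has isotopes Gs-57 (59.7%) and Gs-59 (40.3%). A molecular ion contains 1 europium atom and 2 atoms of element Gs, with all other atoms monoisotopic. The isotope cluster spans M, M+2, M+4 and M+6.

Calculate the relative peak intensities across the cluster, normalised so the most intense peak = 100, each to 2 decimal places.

Europium pattern (n=1): 0.4781 : 0.5219
Element Gs pattern (n=2): 0.356409 : 0.481182 : 0.162409
Convolve the two distributions (both contribute in 2-u steps):
  M: 0.4781×0.356409 = 0.170399
  M+2: 0.4781×0.481182 + 0.5219×0.356409 = 0.416063
  M+4: 0.4781×0.162409 + 0.5219×0.481182 = 0.328777
  M+6: 0.5219×0.162409 = 0.084761
Scale to base peak (0.416063) = 100: 40.96 : 100.00 : 79.02 : 20.37

40.96 : 100.00 : 79.02 : 20.37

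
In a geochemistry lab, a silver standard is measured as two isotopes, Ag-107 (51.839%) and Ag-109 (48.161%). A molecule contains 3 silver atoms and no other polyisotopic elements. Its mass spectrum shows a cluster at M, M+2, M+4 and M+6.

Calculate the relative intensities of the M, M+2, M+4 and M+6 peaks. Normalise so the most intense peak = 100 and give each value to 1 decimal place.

35.9 : 100.0 : 92.9 : 28.8

Expanding (0.51839 + 0.48161)^3:
P(M) = 0.51839^3 = 0.139306
P(M+2) = 3 × 0.51839^2 × 0.48161^1 = 0.388267
P(M+4) = 3 × 0.51839^1 × 0.48161^2 = 0.360719
P(M+6) = 0.48161^3 = 0.111709
The M+2 peak is largest (0.388267); scaling to 100 gives 35.9 : 100.0 : 92.9 : 28.8.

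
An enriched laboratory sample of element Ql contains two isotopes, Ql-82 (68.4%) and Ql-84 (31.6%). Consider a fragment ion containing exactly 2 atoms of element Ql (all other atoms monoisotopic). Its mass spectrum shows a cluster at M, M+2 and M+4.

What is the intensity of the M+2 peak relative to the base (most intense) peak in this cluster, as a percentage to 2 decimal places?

92.40%

(0.684 + 0.316)^2 gives M 0.4679, M+2 0.4323, M+4 0.0999; the largest is M.
P(M) = C(2,0) × 0.684^2 × 0.316^0 = 1 × 0.467856 × 1.0000 = 0.467856 (base)
P(M+2) = C(2,1) × 0.684^1 × 0.316^1 = 2 × 0.6840 × 0.3160 = 0.432288
Relative intensity = 0.432288 / 0.467856 × 100 = 92.40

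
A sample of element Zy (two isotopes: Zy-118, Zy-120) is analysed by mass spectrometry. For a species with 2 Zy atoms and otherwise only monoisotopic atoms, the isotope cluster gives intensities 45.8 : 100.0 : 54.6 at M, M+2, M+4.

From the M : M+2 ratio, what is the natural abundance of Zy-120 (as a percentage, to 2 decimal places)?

52.19%

If p is the fraction of Zy that is Zy-118, then I(M+2)/I(M) = [C(2,1)·p^1·(1−p)] / p^2 = 2·(1−p)/p = 100.0/45.8 = 2.1834
(1−p)/p = 2.1834/2 = 1.0917  ⇒  p = 1/(1 + 1.0917) = 0.4781
Zy-118: 47.81%, Zy-120: 52.19%.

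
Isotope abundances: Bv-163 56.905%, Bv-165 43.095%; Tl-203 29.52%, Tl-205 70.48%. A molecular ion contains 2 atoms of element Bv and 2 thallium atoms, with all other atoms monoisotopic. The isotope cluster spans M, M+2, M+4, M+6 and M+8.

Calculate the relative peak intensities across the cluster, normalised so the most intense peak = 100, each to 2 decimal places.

7.40 : 46.57 : 100.00 : 84.20 : 24.21

Element Bv pattern (n=2): 0.3238179 : 0.49046419 : 0.1857179
Thallium pattern (n=2): 0.08714304 : 0.41611392 : 0.49674304
Convolve the two distributions (both contribute in 2-u steps):
  M: 0.3238179×0.08714304 = 0.028218
  M+2: 0.3238179×0.41611392 + 0.49046419×0.08714304 = 0.177486
  M+4: 0.3238179×0.49674304 + 0.49046419×0.41611392 + 0.1857179×0.08714304 = 0.381127
  M+6: 0.49046419×0.49674304 + 0.1857179×0.41611392 = 0.320914
  M+8: 0.1857179×0.49674304 = 0.092254
Scale to base peak (0.381127) = 100: 7.40 : 46.57 : 100.00 : 84.20 : 24.21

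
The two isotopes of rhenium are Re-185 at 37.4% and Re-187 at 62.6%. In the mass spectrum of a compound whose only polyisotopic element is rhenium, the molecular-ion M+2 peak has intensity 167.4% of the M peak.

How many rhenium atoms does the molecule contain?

1

For n independent Re atoms, I(M+2)/I(M) = n · (abundance Re-187) / (abundance Re-185) = n · 0.626/0.374.
n = 1.674 × 0.374/0.626 = 1.00 ≈ 1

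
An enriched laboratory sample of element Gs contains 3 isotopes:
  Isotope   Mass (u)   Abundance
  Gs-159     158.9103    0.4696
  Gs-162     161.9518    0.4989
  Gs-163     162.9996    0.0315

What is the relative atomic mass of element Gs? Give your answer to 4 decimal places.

Ar = Σ fᵢ·mᵢ = 0.4696 × 158.9103 + 0.4989 × 161.9518 + 0.0315 × 162.9996
= 74.62428 + 80.79775 + 5.13449 = 160.55652 u

160.5565 u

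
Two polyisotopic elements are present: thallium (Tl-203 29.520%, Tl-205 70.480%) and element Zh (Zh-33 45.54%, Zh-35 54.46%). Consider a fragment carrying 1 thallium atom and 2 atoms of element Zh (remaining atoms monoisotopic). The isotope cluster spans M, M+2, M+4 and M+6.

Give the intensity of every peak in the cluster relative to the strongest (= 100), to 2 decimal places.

14.00 : 66.93 : 100.00 : 47.82

Thallium pattern (n=1): 0.2952 : 0.7048
Element Zh pattern (n=2): 0.20738916 : 0.49602168 : 0.29658916
Convolve the two distributions (both contribute in 2-u steps):
  M: 0.2952×0.20738916 = 0.061221
  M+2: 0.2952×0.49602168 + 0.7048×0.20738916 = 0.292593
  M+4: 0.2952×0.29658916 + 0.7048×0.49602168 = 0.437149
  M+6: 0.7048×0.29658916 = 0.209036
Scale to base peak (0.437149) = 100: 14.00 : 66.93 : 100.00 : 47.82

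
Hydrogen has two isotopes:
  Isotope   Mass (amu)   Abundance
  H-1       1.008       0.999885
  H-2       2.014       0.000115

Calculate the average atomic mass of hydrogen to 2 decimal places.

Average mass = Σ (abundance × isotope mass) = 0.999885 × 1.008 + 0.000115 × 2.014
= 1.0079 + 0.0002 = 1.0081 amu

1.01 amu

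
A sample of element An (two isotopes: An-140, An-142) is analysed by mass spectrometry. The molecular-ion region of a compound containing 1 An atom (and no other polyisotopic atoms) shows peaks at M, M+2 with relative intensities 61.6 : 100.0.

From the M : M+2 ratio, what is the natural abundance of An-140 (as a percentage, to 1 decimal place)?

Let p = fractional abundance of An-140. I(M+2)/I(M) = [C(1,1)·p^0·(1−p)] / p^1 = 1·(1−p)/p = 100.0/61.6 = 1.6234
(1−p)/p = 1.6234/1 = 1.6234  ⇒  p = 1/(1 + 1.6234) = 0.3812
An-140: 38.1%, An-142: 61.9%.

38.1%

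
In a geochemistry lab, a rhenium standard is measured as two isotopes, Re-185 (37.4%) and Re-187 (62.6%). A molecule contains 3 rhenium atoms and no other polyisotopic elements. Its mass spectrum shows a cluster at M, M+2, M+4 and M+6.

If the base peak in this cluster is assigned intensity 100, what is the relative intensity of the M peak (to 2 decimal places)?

11.90

(0.374 + 0.626)^3 gives M 0.0523, M+2 0.2627, M+4 0.4397, M+6 0.2453; the largest is M+4.
P(M+4) = C(3,2) × 0.374^1 × 0.626^2 = 3 × 0.3740 × 0.391876 = 0.439685 (base)
P(M) = C(3,0) × 0.374^3 × 0.626^0 = 1 × 0.05231362 × 1.0000 = 0.052314
Relative intensity = 0.052314 / 0.439685 × 100 = 11.90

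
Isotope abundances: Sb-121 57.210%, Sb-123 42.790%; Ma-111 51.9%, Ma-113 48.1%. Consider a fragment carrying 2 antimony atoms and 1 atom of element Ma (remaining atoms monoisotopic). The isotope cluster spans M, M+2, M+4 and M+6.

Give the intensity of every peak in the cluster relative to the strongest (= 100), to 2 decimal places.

41.28 : 100.00 : 80.32 : 21.40

Antimony pattern (n=2): 0.32729841 : 0.48960318 : 0.18309841
Element Ma pattern (n=1): 0.5190 : 0.4810
Convolve the two distributions (both contribute in 2-u steps):
  M: 0.32729841×0.5190 = 0.169868
  M+2: 0.32729841×0.4810 + 0.48960318×0.5190 = 0.411535
  M+4: 0.48960318×0.4810 + 0.18309841×0.5190 = 0.330527
  M+6: 0.18309841×0.4810 = 0.088070
Scale to base peak (0.411535) = 100: 41.28 : 100.00 : 80.32 : 21.40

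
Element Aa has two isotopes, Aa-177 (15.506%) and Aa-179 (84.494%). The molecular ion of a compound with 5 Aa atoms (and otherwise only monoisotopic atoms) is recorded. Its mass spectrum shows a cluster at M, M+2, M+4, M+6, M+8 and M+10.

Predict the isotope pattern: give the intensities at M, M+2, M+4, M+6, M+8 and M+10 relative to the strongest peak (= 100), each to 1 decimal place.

0.0 : 0.6 : 6.2 : 33.7 : 91.8 : 100.0

The 5 Aa atoms are independent, so intensities follow the terms of (0.15506 + 0.84494)^5.
P(M) = 0.15506^5 = 0.000090
P(M+2) = 5 × 0.15506^4 × 0.84494^1 = 0.002442
P(M+4) = 10 × 0.15506^3 × 0.84494^2 = 0.026617
P(M+6) = 10 × 0.15506^2 × 0.84494^3 = 0.145036
P(M+8) = 5 × 0.15506^1 × 0.84494^4 = 0.395160
P(M+10) = 0.84494^5 = 0.430655
The M+10 peak is largest (0.430655); scaling to 100 gives 0.0 : 0.6 : 6.2 : 33.7 : 91.8 : 100.0.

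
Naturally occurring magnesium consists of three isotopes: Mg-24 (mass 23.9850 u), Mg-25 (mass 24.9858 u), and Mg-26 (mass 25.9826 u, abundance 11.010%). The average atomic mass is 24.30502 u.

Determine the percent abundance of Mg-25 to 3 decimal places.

10.000%

The remaining 88.990% is split between Mg-24 (fraction x) and Mg-25 (fraction 0.88990 − x).
Substituting: 23.9850x + 24.9858(0.88990 − x) = 21.44433574
(23.9850 − 24.9858)x = -0.79052768  ⇒  x = 0.78990, y = 0.10000
Mg-24: 78.990%, Mg-25: 10.000%.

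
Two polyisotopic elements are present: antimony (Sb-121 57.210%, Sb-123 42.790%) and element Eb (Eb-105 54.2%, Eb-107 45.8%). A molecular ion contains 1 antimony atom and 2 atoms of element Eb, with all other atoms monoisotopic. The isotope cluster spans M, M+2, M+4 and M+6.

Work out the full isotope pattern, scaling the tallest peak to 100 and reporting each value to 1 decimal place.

41.0 : 100.0 : 81.1 : 21.9

Antimony pattern (n=1): 0.5721 : 0.4279
Element Eb pattern (n=2): 0.293764 : 0.496472 : 0.209764
Convolve the two distributions (both contribute in 2-u steps):
  M: 0.5721×0.293764 = 0.168062
  M+2: 0.5721×0.496472 + 0.4279×0.293764 = 0.409733
  M+4: 0.5721×0.209764 + 0.4279×0.496472 = 0.332446
  M+6: 0.4279×0.209764 = 0.089758
Scale to base peak (0.409733) = 100: 41.0 : 100.0 : 81.1 : 21.9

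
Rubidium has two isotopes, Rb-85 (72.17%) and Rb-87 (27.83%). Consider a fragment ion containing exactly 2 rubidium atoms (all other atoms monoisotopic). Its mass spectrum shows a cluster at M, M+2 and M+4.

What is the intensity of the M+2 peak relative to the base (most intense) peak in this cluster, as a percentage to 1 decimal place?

77.1%

(0.7217 + 0.2783)^2 gives M 0.5209, M+2 0.4017, M+4 0.0775; the largest is M.
P(M) = C(2,0) × 0.7217^2 × 0.2783^0 = 1 × 0.52085089 × 1.0000 = 0.520851 (base)
P(M+2) = C(2,1) × 0.7217^1 × 0.2783^1 = 2 × 0.7217 × 0.2783 = 0.401698
Relative intensity = 0.401698 / 0.520851 × 100 = 77.1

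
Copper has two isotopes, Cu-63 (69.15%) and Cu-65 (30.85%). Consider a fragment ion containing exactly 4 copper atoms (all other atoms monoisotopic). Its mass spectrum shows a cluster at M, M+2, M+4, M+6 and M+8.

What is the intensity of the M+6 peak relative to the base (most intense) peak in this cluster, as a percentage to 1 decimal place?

(0.6915 + 0.3085)^4 gives M 0.2286, M+2 0.4080, M+4 0.2731, M+6 0.0812, M+8 0.0091; the largest is M+2.
P(M+2) = C(4,1) × 0.6915^3 × 0.3085^1 = 4 × 0.33065611 × 0.3085 = 0.408030 (base)
P(M+6) = C(4,3) × 0.6915^1 × 0.3085^3 = 4 × 0.6915 × 0.02936064 = 0.081212
Relative intensity = 0.081212 / 0.408030 × 100 = 19.9

19.9%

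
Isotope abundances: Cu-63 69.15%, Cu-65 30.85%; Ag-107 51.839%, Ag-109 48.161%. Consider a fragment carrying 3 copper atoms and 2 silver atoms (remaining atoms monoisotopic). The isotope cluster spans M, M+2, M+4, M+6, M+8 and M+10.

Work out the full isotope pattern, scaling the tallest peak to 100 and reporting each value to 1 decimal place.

Copper pattern (n=3): 0.33065611 : 0.44254842 : 0.19743483 : 0.02936064
Silver pattern (n=2): 0.26872819 : 0.49932362 : 0.23194819
Convolve the two distributions (both contribute in 2-u steps):
  M: 0.33065611×0.26872819 = 0.088857
  M+2: 0.33065611×0.49932362 + 0.44254842×0.26872819 = 0.284030
  M+4: 0.33065611×0.23194819 + 0.44254842×0.49932362 + 0.19743483×0.26872819 = 0.350726
  M+6: 0.44254842×0.23194819 + 0.19743483×0.49932362 + 0.02936064×0.26872819 = 0.209122
  M+8: 0.19743483×0.23194819 + 0.02936064×0.49932362 = 0.060455
  M+10: 0.02936064×0.23194819 = 0.006810
Scale to base peak (0.350726) = 100: 25.3 : 81.0 : 100.0 : 59.6 : 17.2 : 1.9

25.3 : 81.0 : 100.0 : 59.6 : 17.2 : 1.9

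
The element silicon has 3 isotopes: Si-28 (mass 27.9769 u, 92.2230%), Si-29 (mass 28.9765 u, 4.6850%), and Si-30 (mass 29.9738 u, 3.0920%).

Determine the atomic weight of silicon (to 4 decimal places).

Weight each isotope mass by its fractional abundance: 0.922230 × 27.9769 + 0.046850 × 28.9765 + 0.030920 × 29.9738
= 25.80114 + 1.35755 + 0.92679 = 28.08548 u

28.0855 u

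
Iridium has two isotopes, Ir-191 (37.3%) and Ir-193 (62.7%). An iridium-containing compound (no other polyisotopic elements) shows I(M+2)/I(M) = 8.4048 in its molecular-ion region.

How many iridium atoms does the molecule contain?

5

With n Ir atoms, P(M+2)/P(M) = C(n,1)·p^(n−1)q / p^n = n·q/p = n · 0.627/0.373.
n = 8.4048 × 0.373/0.627 = 5.00 ≈ 5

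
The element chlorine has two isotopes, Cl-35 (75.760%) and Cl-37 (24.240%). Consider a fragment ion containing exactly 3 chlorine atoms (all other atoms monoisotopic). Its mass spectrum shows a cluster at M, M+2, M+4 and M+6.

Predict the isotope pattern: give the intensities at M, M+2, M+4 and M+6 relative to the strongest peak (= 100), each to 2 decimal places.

Expanding (0.75760 + 0.24240)^3:
P(M) = 0.75760^3 = 0.434830
P(M+2) = 3 × 0.75760^2 × 0.24240^1 = 0.417382
P(M+4) = 3 × 0.75760^1 × 0.24240^2 = 0.133545
P(M+6) = 0.24240^3 = 0.014243
The M peak is largest (0.434830); scaling to 100 gives 100.00 : 95.99 : 30.71 : 3.28.

100.00 : 95.99 : 30.71 : 3.28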